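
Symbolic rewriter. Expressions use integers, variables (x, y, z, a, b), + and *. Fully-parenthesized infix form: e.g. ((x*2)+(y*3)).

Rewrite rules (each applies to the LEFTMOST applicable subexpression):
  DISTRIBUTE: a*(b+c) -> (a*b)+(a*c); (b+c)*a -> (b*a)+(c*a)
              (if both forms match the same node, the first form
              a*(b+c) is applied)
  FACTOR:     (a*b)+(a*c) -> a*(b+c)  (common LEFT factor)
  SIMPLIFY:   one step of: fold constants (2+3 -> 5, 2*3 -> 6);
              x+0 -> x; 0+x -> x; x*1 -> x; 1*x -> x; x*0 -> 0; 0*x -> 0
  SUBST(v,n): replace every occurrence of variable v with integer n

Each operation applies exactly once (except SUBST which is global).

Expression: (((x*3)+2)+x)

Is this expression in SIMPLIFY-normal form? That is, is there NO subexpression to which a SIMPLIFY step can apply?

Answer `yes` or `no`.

Expression: (((x*3)+2)+x)
Scanning for simplifiable subexpressions (pre-order)...
  at root: (((x*3)+2)+x) (not simplifiable)
  at L: ((x*3)+2) (not simplifiable)
  at LL: (x*3) (not simplifiable)
Result: no simplifiable subexpression found -> normal form.

Answer: yes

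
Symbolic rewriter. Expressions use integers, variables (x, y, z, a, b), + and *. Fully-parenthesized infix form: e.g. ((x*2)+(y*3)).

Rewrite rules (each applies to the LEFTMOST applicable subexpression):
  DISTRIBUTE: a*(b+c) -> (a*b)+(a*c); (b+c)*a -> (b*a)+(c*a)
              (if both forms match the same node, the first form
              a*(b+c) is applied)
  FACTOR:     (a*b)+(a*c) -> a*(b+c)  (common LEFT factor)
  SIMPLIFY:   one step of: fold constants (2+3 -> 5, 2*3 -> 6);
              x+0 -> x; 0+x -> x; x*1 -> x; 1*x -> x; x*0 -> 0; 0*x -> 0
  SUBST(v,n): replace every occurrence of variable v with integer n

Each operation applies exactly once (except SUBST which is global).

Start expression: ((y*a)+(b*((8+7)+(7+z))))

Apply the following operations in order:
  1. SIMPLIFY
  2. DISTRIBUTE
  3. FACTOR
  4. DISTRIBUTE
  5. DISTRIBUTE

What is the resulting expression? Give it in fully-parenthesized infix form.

Answer: ((y*a)+((b*15)+((b*7)+(b*z))))

Derivation:
Start: ((y*a)+(b*((8+7)+(7+z))))
Apply SIMPLIFY at RRL (target: (8+7)): ((y*a)+(b*((8+7)+(7+z)))) -> ((y*a)+(b*(15+(7+z))))
Apply DISTRIBUTE at R (target: (b*(15+(7+z)))): ((y*a)+(b*(15+(7+z)))) -> ((y*a)+((b*15)+(b*(7+z))))
Apply FACTOR at R (target: ((b*15)+(b*(7+z)))): ((y*a)+((b*15)+(b*(7+z)))) -> ((y*a)+(b*(15+(7+z))))
Apply DISTRIBUTE at R (target: (b*(15+(7+z)))): ((y*a)+(b*(15+(7+z)))) -> ((y*a)+((b*15)+(b*(7+z))))
Apply DISTRIBUTE at RR (target: (b*(7+z))): ((y*a)+((b*15)+(b*(7+z)))) -> ((y*a)+((b*15)+((b*7)+(b*z))))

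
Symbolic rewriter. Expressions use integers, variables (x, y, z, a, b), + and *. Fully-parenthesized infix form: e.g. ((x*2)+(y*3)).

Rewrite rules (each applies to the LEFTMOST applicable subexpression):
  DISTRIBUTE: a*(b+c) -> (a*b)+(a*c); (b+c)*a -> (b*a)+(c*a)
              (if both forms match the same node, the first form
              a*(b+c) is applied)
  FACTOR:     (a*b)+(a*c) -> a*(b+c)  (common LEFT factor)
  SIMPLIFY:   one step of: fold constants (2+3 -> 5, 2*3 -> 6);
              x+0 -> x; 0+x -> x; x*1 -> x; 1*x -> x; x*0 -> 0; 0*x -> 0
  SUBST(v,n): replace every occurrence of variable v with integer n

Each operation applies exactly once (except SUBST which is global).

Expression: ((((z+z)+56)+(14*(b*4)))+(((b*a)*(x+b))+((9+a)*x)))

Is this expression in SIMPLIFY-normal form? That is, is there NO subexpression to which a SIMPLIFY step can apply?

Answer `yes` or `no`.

Expression: ((((z+z)+56)+(14*(b*4)))+(((b*a)*(x+b))+((9+a)*x)))
Scanning for simplifiable subexpressions (pre-order)...
  at root: ((((z+z)+56)+(14*(b*4)))+(((b*a)*(x+b))+((9+a)*x))) (not simplifiable)
  at L: (((z+z)+56)+(14*(b*4))) (not simplifiable)
  at LL: ((z+z)+56) (not simplifiable)
  at LLL: (z+z) (not simplifiable)
  at LR: (14*(b*4)) (not simplifiable)
  at LRR: (b*4) (not simplifiable)
  at R: (((b*a)*(x+b))+((9+a)*x)) (not simplifiable)
  at RL: ((b*a)*(x+b)) (not simplifiable)
  at RLL: (b*a) (not simplifiable)
  at RLR: (x+b) (not simplifiable)
  at RR: ((9+a)*x) (not simplifiable)
  at RRL: (9+a) (not simplifiable)
Result: no simplifiable subexpression found -> normal form.

Answer: yes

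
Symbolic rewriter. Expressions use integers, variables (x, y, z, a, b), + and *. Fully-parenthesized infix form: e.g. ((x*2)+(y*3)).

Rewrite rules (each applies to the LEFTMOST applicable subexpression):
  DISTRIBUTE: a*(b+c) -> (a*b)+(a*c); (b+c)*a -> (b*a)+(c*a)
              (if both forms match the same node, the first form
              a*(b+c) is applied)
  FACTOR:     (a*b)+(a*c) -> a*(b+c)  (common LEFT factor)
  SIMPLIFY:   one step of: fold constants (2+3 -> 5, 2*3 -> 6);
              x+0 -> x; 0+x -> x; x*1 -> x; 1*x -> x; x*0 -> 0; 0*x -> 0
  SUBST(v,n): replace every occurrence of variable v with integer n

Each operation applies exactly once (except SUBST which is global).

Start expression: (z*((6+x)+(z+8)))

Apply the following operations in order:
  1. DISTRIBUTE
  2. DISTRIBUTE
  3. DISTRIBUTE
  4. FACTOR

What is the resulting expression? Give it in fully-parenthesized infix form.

Answer: ((z*(6+x))+((z*z)+(z*8)))

Derivation:
Start: (z*((6+x)+(z+8)))
Apply DISTRIBUTE at root (target: (z*((6+x)+(z+8)))): (z*((6+x)+(z+8))) -> ((z*(6+x))+(z*(z+8)))
Apply DISTRIBUTE at L (target: (z*(6+x))): ((z*(6+x))+(z*(z+8))) -> (((z*6)+(z*x))+(z*(z+8)))
Apply DISTRIBUTE at R (target: (z*(z+8))): (((z*6)+(z*x))+(z*(z+8))) -> (((z*6)+(z*x))+((z*z)+(z*8)))
Apply FACTOR at L (target: ((z*6)+(z*x))): (((z*6)+(z*x))+((z*z)+(z*8))) -> ((z*(6+x))+((z*z)+(z*8)))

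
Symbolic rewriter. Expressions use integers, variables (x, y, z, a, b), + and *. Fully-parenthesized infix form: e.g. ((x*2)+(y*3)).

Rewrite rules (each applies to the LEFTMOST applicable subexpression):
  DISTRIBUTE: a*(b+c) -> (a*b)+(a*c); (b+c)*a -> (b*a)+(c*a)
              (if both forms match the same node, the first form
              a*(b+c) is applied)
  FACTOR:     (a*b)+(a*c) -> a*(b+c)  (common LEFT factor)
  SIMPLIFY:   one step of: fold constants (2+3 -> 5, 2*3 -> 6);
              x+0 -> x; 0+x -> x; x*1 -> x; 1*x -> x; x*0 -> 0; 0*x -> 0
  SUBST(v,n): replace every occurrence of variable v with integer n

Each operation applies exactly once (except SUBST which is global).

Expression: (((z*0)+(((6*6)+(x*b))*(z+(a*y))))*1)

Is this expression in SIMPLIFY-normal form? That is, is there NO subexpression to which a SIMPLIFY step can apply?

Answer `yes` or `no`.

Answer: no

Derivation:
Expression: (((z*0)+(((6*6)+(x*b))*(z+(a*y))))*1)
Scanning for simplifiable subexpressions (pre-order)...
  at root: (((z*0)+(((6*6)+(x*b))*(z+(a*y))))*1) (SIMPLIFIABLE)
  at L: ((z*0)+(((6*6)+(x*b))*(z+(a*y)))) (not simplifiable)
  at LL: (z*0) (SIMPLIFIABLE)
  at LR: (((6*6)+(x*b))*(z+(a*y))) (not simplifiable)
  at LRL: ((6*6)+(x*b)) (not simplifiable)
  at LRLL: (6*6) (SIMPLIFIABLE)
  at LRLR: (x*b) (not simplifiable)
  at LRR: (z+(a*y)) (not simplifiable)
  at LRRR: (a*y) (not simplifiable)
Found simplifiable subexpr at path root: (((z*0)+(((6*6)+(x*b))*(z+(a*y))))*1)
One SIMPLIFY step would give: ((z*0)+(((6*6)+(x*b))*(z+(a*y))))
-> NOT in normal form.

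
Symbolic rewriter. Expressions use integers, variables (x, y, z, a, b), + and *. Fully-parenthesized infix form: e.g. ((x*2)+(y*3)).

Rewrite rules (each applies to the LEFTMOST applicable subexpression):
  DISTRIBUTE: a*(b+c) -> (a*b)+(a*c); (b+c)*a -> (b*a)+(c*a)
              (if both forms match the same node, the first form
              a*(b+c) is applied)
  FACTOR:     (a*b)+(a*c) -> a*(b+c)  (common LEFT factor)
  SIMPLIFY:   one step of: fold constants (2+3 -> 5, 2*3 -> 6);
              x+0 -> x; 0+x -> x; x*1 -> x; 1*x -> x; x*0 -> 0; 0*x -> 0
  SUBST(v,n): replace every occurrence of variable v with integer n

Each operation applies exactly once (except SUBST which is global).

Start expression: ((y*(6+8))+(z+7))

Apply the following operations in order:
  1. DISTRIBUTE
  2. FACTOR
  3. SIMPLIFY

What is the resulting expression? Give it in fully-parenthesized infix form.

Answer: ((y*14)+(z+7))

Derivation:
Start: ((y*(6+8))+(z+7))
Apply DISTRIBUTE at L (target: (y*(6+8))): ((y*(6+8))+(z+7)) -> (((y*6)+(y*8))+(z+7))
Apply FACTOR at L (target: ((y*6)+(y*8))): (((y*6)+(y*8))+(z+7)) -> ((y*(6+8))+(z+7))
Apply SIMPLIFY at LR (target: (6+8)): ((y*(6+8))+(z+7)) -> ((y*14)+(z+7))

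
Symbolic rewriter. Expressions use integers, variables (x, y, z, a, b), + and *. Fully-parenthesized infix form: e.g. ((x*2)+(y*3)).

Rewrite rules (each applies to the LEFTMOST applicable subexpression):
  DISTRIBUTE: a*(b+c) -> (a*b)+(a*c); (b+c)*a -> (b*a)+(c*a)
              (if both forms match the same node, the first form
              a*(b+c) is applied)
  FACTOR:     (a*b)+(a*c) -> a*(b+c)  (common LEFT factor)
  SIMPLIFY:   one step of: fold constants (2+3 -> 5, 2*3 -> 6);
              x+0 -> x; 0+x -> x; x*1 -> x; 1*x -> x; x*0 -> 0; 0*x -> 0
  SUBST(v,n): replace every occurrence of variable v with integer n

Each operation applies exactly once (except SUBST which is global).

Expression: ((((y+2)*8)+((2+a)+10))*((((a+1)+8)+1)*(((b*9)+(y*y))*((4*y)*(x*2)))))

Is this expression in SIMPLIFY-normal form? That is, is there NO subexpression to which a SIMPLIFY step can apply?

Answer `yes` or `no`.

Answer: yes

Derivation:
Expression: ((((y+2)*8)+((2+a)+10))*((((a+1)+8)+1)*(((b*9)+(y*y))*((4*y)*(x*2)))))
Scanning for simplifiable subexpressions (pre-order)...
  at root: ((((y+2)*8)+((2+a)+10))*((((a+1)+8)+1)*(((b*9)+(y*y))*((4*y)*(x*2))))) (not simplifiable)
  at L: (((y+2)*8)+((2+a)+10)) (not simplifiable)
  at LL: ((y+2)*8) (not simplifiable)
  at LLL: (y+2) (not simplifiable)
  at LR: ((2+a)+10) (not simplifiable)
  at LRL: (2+a) (not simplifiable)
  at R: ((((a+1)+8)+1)*(((b*9)+(y*y))*((4*y)*(x*2)))) (not simplifiable)
  at RL: (((a+1)+8)+1) (not simplifiable)
  at RLL: ((a+1)+8) (not simplifiable)
  at RLLL: (a+1) (not simplifiable)
  at RR: (((b*9)+(y*y))*((4*y)*(x*2))) (not simplifiable)
  at RRL: ((b*9)+(y*y)) (not simplifiable)
  at RRLL: (b*9) (not simplifiable)
  at RRLR: (y*y) (not simplifiable)
  at RRR: ((4*y)*(x*2)) (not simplifiable)
  at RRRL: (4*y) (not simplifiable)
  at RRRR: (x*2) (not simplifiable)
Result: no simplifiable subexpression found -> normal form.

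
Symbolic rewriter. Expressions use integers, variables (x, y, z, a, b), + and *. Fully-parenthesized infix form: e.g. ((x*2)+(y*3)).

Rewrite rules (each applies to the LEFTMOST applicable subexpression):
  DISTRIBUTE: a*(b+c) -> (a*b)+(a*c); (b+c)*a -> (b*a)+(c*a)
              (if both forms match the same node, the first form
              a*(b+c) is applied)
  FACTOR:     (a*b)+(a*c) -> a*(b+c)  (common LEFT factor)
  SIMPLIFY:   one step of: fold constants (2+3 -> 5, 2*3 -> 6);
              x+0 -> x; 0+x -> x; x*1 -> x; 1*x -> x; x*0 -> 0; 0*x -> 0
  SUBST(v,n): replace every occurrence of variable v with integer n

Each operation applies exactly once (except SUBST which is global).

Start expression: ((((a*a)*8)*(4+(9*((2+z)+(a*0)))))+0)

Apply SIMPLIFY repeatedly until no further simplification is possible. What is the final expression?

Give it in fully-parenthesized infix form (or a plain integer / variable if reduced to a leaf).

Answer: (((a*a)*8)*(4+(9*(2+z))))

Derivation:
Start: ((((a*a)*8)*(4+(9*((2+z)+(a*0)))))+0)
Step 1: at root: ((((a*a)*8)*(4+(9*((2+z)+(a*0)))))+0) -> (((a*a)*8)*(4+(9*((2+z)+(a*0))))); overall: ((((a*a)*8)*(4+(9*((2+z)+(a*0)))))+0) -> (((a*a)*8)*(4+(9*((2+z)+(a*0)))))
Step 2: at RRRR: (a*0) -> 0; overall: (((a*a)*8)*(4+(9*((2+z)+(a*0))))) -> (((a*a)*8)*(4+(9*((2+z)+0))))
Step 3: at RRR: ((2+z)+0) -> (2+z); overall: (((a*a)*8)*(4+(9*((2+z)+0)))) -> (((a*a)*8)*(4+(9*(2+z))))
Fixed point: (((a*a)*8)*(4+(9*(2+z))))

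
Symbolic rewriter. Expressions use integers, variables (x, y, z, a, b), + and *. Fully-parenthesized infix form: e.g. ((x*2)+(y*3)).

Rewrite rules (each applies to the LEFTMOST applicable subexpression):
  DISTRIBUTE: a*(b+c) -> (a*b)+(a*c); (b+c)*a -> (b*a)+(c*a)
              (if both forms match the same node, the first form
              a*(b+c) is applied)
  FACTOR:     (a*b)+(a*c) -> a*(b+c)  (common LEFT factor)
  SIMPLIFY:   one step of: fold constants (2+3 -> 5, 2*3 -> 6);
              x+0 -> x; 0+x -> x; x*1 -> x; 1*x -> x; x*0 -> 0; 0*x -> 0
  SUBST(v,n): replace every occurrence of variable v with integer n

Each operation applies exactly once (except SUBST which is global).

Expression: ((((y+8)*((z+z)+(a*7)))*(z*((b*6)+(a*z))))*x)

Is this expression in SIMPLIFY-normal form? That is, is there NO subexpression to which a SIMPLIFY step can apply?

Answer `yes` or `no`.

Answer: yes

Derivation:
Expression: ((((y+8)*((z+z)+(a*7)))*(z*((b*6)+(a*z))))*x)
Scanning for simplifiable subexpressions (pre-order)...
  at root: ((((y+8)*((z+z)+(a*7)))*(z*((b*6)+(a*z))))*x) (not simplifiable)
  at L: (((y+8)*((z+z)+(a*7)))*(z*((b*6)+(a*z)))) (not simplifiable)
  at LL: ((y+8)*((z+z)+(a*7))) (not simplifiable)
  at LLL: (y+8) (not simplifiable)
  at LLR: ((z+z)+(a*7)) (not simplifiable)
  at LLRL: (z+z) (not simplifiable)
  at LLRR: (a*7) (not simplifiable)
  at LR: (z*((b*6)+(a*z))) (not simplifiable)
  at LRR: ((b*6)+(a*z)) (not simplifiable)
  at LRRL: (b*6) (not simplifiable)
  at LRRR: (a*z) (not simplifiable)
Result: no simplifiable subexpression found -> normal form.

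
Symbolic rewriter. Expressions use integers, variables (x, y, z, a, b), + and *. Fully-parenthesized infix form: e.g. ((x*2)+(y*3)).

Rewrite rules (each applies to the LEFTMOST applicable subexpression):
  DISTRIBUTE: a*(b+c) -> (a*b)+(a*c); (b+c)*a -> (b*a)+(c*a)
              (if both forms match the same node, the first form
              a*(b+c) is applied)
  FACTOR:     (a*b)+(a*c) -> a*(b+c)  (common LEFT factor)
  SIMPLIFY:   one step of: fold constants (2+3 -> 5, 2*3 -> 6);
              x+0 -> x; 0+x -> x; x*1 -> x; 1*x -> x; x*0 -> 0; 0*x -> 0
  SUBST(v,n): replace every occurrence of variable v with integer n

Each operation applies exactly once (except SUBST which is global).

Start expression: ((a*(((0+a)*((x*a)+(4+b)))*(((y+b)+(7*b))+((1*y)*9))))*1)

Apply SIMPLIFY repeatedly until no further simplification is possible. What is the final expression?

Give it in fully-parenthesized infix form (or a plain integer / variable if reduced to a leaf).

Answer: (a*((a*((x*a)+(4+b)))*(((y+b)+(7*b))+(y*9))))

Derivation:
Start: ((a*(((0+a)*((x*a)+(4+b)))*(((y+b)+(7*b))+((1*y)*9))))*1)
Step 1: at root: ((a*(((0+a)*((x*a)+(4+b)))*(((y+b)+(7*b))+((1*y)*9))))*1) -> (a*(((0+a)*((x*a)+(4+b)))*(((y+b)+(7*b))+((1*y)*9)))); overall: ((a*(((0+a)*((x*a)+(4+b)))*(((y+b)+(7*b))+((1*y)*9))))*1) -> (a*(((0+a)*((x*a)+(4+b)))*(((y+b)+(7*b))+((1*y)*9))))
Step 2: at RLL: (0+a) -> a; overall: (a*(((0+a)*((x*a)+(4+b)))*(((y+b)+(7*b))+((1*y)*9)))) -> (a*((a*((x*a)+(4+b)))*(((y+b)+(7*b))+((1*y)*9))))
Step 3: at RRRL: (1*y) -> y; overall: (a*((a*((x*a)+(4+b)))*(((y+b)+(7*b))+((1*y)*9)))) -> (a*((a*((x*a)+(4+b)))*(((y+b)+(7*b))+(y*9))))
Fixed point: (a*((a*((x*a)+(4+b)))*(((y+b)+(7*b))+(y*9))))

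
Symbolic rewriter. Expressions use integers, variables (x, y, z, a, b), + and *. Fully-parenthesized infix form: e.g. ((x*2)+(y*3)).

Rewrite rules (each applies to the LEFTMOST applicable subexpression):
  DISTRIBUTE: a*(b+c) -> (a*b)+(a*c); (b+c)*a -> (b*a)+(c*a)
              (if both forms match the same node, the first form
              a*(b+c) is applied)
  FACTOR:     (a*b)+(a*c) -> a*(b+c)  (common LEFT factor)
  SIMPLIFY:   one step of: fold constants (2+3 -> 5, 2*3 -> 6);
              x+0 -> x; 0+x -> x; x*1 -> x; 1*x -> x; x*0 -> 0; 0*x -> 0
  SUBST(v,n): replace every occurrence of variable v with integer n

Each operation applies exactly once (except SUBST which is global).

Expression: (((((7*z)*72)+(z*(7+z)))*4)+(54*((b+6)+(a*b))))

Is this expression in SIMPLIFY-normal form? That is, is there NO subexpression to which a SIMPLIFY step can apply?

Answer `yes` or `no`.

Answer: yes

Derivation:
Expression: (((((7*z)*72)+(z*(7+z)))*4)+(54*((b+6)+(a*b))))
Scanning for simplifiable subexpressions (pre-order)...
  at root: (((((7*z)*72)+(z*(7+z)))*4)+(54*((b+6)+(a*b)))) (not simplifiable)
  at L: ((((7*z)*72)+(z*(7+z)))*4) (not simplifiable)
  at LL: (((7*z)*72)+(z*(7+z))) (not simplifiable)
  at LLL: ((7*z)*72) (not simplifiable)
  at LLLL: (7*z) (not simplifiable)
  at LLR: (z*(7+z)) (not simplifiable)
  at LLRR: (7+z) (not simplifiable)
  at R: (54*((b+6)+(a*b))) (not simplifiable)
  at RR: ((b+6)+(a*b)) (not simplifiable)
  at RRL: (b+6) (not simplifiable)
  at RRR: (a*b) (not simplifiable)
Result: no simplifiable subexpression found -> normal form.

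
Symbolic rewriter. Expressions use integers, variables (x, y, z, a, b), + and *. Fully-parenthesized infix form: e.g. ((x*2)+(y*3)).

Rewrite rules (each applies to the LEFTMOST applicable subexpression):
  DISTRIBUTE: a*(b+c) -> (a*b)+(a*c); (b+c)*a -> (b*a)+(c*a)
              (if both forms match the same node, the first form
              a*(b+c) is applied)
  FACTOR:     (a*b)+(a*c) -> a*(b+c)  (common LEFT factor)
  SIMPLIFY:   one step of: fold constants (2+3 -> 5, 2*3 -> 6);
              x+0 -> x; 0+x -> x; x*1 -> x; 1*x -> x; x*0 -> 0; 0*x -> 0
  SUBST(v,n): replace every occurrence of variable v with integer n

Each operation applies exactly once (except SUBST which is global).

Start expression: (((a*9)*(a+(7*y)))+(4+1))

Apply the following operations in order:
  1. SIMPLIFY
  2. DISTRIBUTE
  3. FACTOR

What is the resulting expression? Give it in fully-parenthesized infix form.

Answer: (((a*9)*(a+(7*y)))+5)

Derivation:
Start: (((a*9)*(a+(7*y)))+(4+1))
Apply SIMPLIFY at R (target: (4+1)): (((a*9)*(a+(7*y)))+(4+1)) -> (((a*9)*(a+(7*y)))+5)
Apply DISTRIBUTE at L (target: ((a*9)*(a+(7*y)))): (((a*9)*(a+(7*y)))+5) -> ((((a*9)*a)+((a*9)*(7*y)))+5)
Apply FACTOR at L (target: (((a*9)*a)+((a*9)*(7*y)))): ((((a*9)*a)+((a*9)*(7*y)))+5) -> (((a*9)*(a+(7*y)))+5)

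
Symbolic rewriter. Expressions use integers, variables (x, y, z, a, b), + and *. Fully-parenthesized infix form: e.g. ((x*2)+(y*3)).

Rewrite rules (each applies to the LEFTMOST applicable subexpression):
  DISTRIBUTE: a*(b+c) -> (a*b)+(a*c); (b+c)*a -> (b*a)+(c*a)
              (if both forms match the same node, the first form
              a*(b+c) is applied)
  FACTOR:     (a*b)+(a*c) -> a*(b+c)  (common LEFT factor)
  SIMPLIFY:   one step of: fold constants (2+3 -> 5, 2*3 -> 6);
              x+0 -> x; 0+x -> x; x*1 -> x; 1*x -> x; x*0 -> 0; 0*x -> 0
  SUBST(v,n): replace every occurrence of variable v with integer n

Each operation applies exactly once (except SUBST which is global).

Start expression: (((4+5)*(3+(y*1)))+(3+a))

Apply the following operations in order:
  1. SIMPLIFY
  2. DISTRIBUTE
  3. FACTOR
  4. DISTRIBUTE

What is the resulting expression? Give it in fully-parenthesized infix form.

Start: (((4+5)*(3+(y*1)))+(3+a))
Apply SIMPLIFY at LL (target: (4+5)): (((4+5)*(3+(y*1)))+(3+a)) -> ((9*(3+(y*1)))+(3+a))
Apply DISTRIBUTE at L (target: (9*(3+(y*1)))): ((9*(3+(y*1)))+(3+a)) -> (((9*3)+(9*(y*1)))+(3+a))
Apply FACTOR at L (target: ((9*3)+(9*(y*1)))): (((9*3)+(9*(y*1)))+(3+a)) -> ((9*(3+(y*1)))+(3+a))
Apply DISTRIBUTE at L (target: (9*(3+(y*1)))): ((9*(3+(y*1)))+(3+a)) -> (((9*3)+(9*(y*1)))+(3+a))

Answer: (((9*3)+(9*(y*1)))+(3+a))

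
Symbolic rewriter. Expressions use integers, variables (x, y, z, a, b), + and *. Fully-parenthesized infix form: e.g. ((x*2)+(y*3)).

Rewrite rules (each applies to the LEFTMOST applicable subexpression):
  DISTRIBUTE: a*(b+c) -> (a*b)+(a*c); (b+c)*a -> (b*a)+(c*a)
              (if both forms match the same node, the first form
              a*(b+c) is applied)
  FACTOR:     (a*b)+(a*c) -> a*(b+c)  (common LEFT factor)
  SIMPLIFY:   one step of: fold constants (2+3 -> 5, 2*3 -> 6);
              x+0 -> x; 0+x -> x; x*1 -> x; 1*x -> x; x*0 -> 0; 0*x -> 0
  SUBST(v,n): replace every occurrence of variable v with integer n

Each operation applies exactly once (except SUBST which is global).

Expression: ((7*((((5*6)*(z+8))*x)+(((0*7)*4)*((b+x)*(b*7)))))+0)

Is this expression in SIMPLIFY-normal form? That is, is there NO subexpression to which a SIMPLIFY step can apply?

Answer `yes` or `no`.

Expression: ((7*((((5*6)*(z+8))*x)+(((0*7)*4)*((b+x)*(b*7)))))+0)
Scanning for simplifiable subexpressions (pre-order)...
  at root: ((7*((((5*6)*(z+8))*x)+(((0*7)*4)*((b+x)*(b*7)))))+0) (SIMPLIFIABLE)
  at L: (7*((((5*6)*(z+8))*x)+(((0*7)*4)*((b+x)*(b*7))))) (not simplifiable)
  at LR: ((((5*6)*(z+8))*x)+(((0*7)*4)*((b+x)*(b*7)))) (not simplifiable)
  at LRL: (((5*6)*(z+8))*x) (not simplifiable)
  at LRLL: ((5*6)*(z+8)) (not simplifiable)
  at LRLLL: (5*6) (SIMPLIFIABLE)
  at LRLLR: (z+8) (not simplifiable)
  at LRR: (((0*7)*4)*((b+x)*(b*7))) (not simplifiable)
  at LRRL: ((0*7)*4) (not simplifiable)
  at LRRLL: (0*7) (SIMPLIFIABLE)
  at LRRR: ((b+x)*(b*7)) (not simplifiable)
  at LRRRL: (b+x) (not simplifiable)
  at LRRRR: (b*7) (not simplifiable)
Found simplifiable subexpr at path root: ((7*((((5*6)*(z+8))*x)+(((0*7)*4)*((b+x)*(b*7)))))+0)
One SIMPLIFY step would give: (7*((((5*6)*(z+8))*x)+(((0*7)*4)*((b+x)*(b*7)))))
-> NOT in normal form.

Answer: no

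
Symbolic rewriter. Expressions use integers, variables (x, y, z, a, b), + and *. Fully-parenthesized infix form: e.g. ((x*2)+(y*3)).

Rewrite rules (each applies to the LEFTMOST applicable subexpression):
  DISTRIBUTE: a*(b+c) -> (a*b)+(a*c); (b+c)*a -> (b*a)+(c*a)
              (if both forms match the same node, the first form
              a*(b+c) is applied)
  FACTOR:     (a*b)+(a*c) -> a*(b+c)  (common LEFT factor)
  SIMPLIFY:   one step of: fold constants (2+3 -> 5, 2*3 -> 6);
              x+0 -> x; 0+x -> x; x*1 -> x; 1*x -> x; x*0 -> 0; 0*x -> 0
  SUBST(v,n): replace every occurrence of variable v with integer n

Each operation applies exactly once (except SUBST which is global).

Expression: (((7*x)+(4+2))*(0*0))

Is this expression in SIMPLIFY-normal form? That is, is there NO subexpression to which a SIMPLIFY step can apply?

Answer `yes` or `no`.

Answer: no

Derivation:
Expression: (((7*x)+(4+2))*(0*0))
Scanning for simplifiable subexpressions (pre-order)...
  at root: (((7*x)+(4+2))*(0*0)) (not simplifiable)
  at L: ((7*x)+(4+2)) (not simplifiable)
  at LL: (7*x) (not simplifiable)
  at LR: (4+2) (SIMPLIFIABLE)
  at R: (0*0) (SIMPLIFIABLE)
Found simplifiable subexpr at path LR: (4+2)
One SIMPLIFY step would give: (((7*x)+6)*(0*0))
-> NOT in normal form.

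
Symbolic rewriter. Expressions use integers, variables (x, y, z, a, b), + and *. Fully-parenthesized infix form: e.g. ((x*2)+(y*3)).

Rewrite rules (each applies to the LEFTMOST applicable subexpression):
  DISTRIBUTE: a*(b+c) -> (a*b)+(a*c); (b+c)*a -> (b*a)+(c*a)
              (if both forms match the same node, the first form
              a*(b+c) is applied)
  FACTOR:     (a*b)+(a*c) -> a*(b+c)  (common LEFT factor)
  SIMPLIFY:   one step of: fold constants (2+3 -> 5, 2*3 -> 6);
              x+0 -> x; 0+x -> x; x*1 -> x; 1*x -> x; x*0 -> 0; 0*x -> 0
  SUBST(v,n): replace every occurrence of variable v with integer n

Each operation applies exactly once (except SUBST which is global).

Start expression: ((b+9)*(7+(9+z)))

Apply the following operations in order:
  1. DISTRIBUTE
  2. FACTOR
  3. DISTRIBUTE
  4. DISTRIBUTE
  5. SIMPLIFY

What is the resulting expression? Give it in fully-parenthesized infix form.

Answer: (((b*7)+63)+((b+9)*(9+z)))

Derivation:
Start: ((b+9)*(7+(9+z)))
Apply DISTRIBUTE at root (target: ((b+9)*(7+(9+z)))): ((b+9)*(7+(9+z))) -> (((b+9)*7)+((b+9)*(9+z)))
Apply FACTOR at root (target: (((b+9)*7)+((b+9)*(9+z)))): (((b+9)*7)+((b+9)*(9+z))) -> ((b+9)*(7+(9+z)))
Apply DISTRIBUTE at root (target: ((b+9)*(7+(9+z)))): ((b+9)*(7+(9+z))) -> (((b+9)*7)+((b+9)*(9+z)))
Apply DISTRIBUTE at L (target: ((b+9)*7)): (((b+9)*7)+((b+9)*(9+z))) -> (((b*7)+(9*7))+((b+9)*(9+z)))
Apply SIMPLIFY at LR (target: (9*7)): (((b*7)+(9*7))+((b+9)*(9+z))) -> (((b*7)+63)+((b+9)*(9+z)))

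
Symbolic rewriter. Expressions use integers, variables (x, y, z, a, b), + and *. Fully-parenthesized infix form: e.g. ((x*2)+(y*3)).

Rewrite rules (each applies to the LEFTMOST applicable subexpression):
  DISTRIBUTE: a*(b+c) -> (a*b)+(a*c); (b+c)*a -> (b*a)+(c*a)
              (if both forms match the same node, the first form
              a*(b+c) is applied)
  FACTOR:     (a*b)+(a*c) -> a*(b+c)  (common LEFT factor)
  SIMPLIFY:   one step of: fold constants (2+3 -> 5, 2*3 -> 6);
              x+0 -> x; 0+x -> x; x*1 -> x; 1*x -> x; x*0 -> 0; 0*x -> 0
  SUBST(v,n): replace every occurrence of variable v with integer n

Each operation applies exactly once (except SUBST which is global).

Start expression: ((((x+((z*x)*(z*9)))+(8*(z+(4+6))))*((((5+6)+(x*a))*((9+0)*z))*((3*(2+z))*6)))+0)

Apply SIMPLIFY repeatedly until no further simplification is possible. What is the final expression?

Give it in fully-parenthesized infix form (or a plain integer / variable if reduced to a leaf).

Answer: (((x+((z*x)*(z*9)))+(8*(z+10)))*(((11+(x*a))*(9*z))*((3*(2+z))*6)))

Derivation:
Start: ((((x+((z*x)*(z*9)))+(8*(z+(4+6))))*((((5+6)+(x*a))*((9+0)*z))*((3*(2+z))*6)))+0)
Step 1: at root: ((((x+((z*x)*(z*9)))+(8*(z+(4+6))))*((((5+6)+(x*a))*((9+0)*z))*((3*(2+z))*6)))+0) -> (((x+((z*x)*(z*9)))+(8*(z+(4+6))))*((((5+6)+(x*a))*((9+0)*z))*((3*(2+z))*6))); overall: ((((x+((z*x)*(z*9)))+(8*(z+(4+6))))*((((5+6)+(x*a))*((9+0)*z))*((3*(2+z))*6)))+0) -> (((x+((z*x)*(z*9)))+(8*(z+(4+6))))*((((5+6)+(x*a))*((9+0)*z))*((3*(2+z))*6)))
Step 2: at LRRR: (4+6) -> 10; overall: (((x+((z*x)*(z*9)))+(8*(z+(4+6))))*((((5+6)+(x*a))*((9+0)*z))*((3*(2+z))*6))) -> (((x+((z*x)*(z*9)))+(8*(z+10)))*((((5+6)+(x*a))*((9+0)*z))*((3*(2+z))*6)))
Step 3: at RLLL: (5+6) -> 11; overall: (((x+((z*x)*(z*9)))+(8*(z+10)))*((((5+6)+(x*a))*((9+0)*z))*((3*(2+z))*6))) -> (((x+((z*x)*(z*9)))+(8*(z+10)))*(((11+(x*a))*((9+0)*z))*((3*(2+z))*6)))
Step 4: at RLRL: (9+0) -> 9; overall: (((x+((z*x)*(z*9)))+(8*(z+10)))*(((11+(x*a))*((9+0)*z))*((3*(2+z))*6))) -> (((x+((z*x)*(z*9)))+(8*(z+10)))*(((11+(x*a))*(9*z))*((3*(2+z))*6)))
Fixed point: (((x+((z*x)*(z*9)))+(8*(z+10)))*(((11+(x*a))*(9*z))*((3*(2+z))*6)))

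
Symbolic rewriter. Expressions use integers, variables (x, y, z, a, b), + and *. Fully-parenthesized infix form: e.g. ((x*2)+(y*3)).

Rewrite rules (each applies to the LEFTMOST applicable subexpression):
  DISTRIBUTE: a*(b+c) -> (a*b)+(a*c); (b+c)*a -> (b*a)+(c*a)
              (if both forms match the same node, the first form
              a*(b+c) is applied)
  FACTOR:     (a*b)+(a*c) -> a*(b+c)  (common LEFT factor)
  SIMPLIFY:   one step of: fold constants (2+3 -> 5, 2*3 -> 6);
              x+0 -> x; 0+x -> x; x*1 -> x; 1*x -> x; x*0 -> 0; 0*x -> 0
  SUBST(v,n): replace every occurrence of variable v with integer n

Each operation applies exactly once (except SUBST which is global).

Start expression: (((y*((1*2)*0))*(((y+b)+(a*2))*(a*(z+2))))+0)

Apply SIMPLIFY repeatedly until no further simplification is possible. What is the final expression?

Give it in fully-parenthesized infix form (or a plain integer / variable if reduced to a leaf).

Answer: 0

Derivation:
Start: (((y*((1*2)*0))*(((y+b)+(a*2))*(a*(z+2))))+0)
Step 1: at root: (((y*((1*2)*0))*(((y+b)+(a*2))*(a*(z+2))))+0) -> ((y*((1*2)*0))*(((y+b)+(a*2))*(a*(z+2)))); overall: (((y*((1*2)*0))*(((y+b)+(a*2))*(a*(z+2))))+0) -> ((y*((1*2)*0))*(((y+b)+(a*2))*(a*(z+2))))
Step 2: at LR: ((1*2)*0) -> 0; overall: ((y*((1*2)*0))*(((y+b)+(a*2))*(a*(z+2)))) -> ((y*0)*(((y+b)+(a*2))*(a*(z+2))))
Step 3: at L: (y*0) -> 0; overall: ((y*0)*(((y+b)+(a*2))*(a*(z+2)))) -> (0*(((y+b)+(a*2))*(a*(z+2))))
Step 4: at root: (0*(((y+b)+(a*2))*(a*(z+2)))) -> 0; overall: (0*(((y+b)+(a*2))*(a*(z+2)))) -> 0
Fixed point: 0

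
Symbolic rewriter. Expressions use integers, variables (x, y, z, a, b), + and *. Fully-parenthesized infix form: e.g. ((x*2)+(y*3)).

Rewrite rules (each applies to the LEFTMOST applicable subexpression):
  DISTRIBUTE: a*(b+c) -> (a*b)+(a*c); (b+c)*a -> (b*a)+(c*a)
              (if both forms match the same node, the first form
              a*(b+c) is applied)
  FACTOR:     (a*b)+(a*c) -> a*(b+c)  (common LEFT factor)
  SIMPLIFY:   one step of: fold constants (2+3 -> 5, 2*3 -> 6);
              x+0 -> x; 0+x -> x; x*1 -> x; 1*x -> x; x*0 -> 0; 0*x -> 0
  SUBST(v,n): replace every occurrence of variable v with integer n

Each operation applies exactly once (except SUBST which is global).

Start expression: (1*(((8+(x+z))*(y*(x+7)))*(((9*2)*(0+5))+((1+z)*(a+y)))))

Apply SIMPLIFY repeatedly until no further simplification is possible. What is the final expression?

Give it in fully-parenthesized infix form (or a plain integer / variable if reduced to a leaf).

Answer: (((8+(x+z))*(y*(x+7)))*(90+((1+z)*(a+y))))

Derivation:
Start: (1*(((8+(x+z))*(y*(x+7)))*(((9*2)*(0+5))+((1+z)*(a+y)))))
Step 1: at root: (1*(((8+(x+z))*(y*(x+7)))*(((9*2)*(0+5))+((1+z)*(a+y))))) -> (((8+(x+z))*(y*(x+7)))*(((9*2)*(0+5))+((1+z)*(a+y)))); overall: (1*(((8+(x+z))*(y*(x+7)))*(((9*2)*(0+5))+((1+z)*(a+y))))) -> (((8+(x+z))*(y*(x+7)))*(((9*2)*(0+5))+((1+z)*(a+y))))
Step 2: at RLL: (9*2) -> 18; overall: (((8+(x+z))*(y*(x+7)))*(((9*2)*(0+5))+((1+z)*(a+y)))) -> (((8+(x+z))*(y*(x+7)))*((18*(0+5))+((1+z)*(a+y))))
Step 3: at RLR: (0+5) -> 5; overall: (((8+(x+z))*(y*(x+7)))*((18*(0+5))+((1+z)*(a+y)))) -> (((8+(x+z))*(y*(x+7)))*((18*5)+((1+z)*(a+y))))
Step 4: at RL: (18*5) -> 90; overall: (((8+(x+z))*(y*(x+7)))*((18*5)+((1+z)*(a+y)))) -> (((8+(x+z))*(y*(x+7)))*(90+((1+z)*(a+y))))
Fixed point: (((8+(x+z))*(y*(x+7)))*(90+((1+z)*(a+y))))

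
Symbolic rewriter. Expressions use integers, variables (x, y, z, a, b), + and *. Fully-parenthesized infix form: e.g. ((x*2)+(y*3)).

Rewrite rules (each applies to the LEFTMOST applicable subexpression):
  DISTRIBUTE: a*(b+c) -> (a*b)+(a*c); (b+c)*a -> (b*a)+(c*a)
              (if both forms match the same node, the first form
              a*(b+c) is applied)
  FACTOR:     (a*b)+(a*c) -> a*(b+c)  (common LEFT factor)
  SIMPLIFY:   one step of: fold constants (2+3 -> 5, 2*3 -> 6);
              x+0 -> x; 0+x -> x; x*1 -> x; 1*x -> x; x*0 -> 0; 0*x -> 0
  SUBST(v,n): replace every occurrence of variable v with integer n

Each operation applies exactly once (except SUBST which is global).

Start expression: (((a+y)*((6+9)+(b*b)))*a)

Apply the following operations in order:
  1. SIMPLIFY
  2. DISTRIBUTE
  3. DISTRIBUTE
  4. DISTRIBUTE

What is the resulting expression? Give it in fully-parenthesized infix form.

Start: (((a+y)*((6+9)+(b*b)))*a)
Apply SIMPLIFY at LRL (target: (6+9)): (((a+y)*((6+9)+(b*b)))*a) -> (((a+y)*(15+(b*b)))*a)
Apply DISTRIBUTE at L (target: ((a+y)*(15+(b*b)))): (((a+y)*(15+(b*b)))*a) -> ((((a+y)*15)+((a+y)*(b*b)))*a)
Apply DISTRIBUTE at root (target: ((((a+y)*15)+((a+y)*(b*b)))*a)): ((((a+y)*15)+((a+y)*(b*b)))*a) -> ((((a+y)*15)*a)+(((a+y)*(b*b))*a))
Apply DISTRIBUTE at LL (target: ((a+y)*15)): ((((a+y)*15)*a)+(((a+y)*(b*b))*a)) -> ((((a*15)+(y*15))*a)+(((a+y)*(b*b))*a))

Answer: ((((a*15)+(y*15))*a)+(((a+y)*(b*b))*a))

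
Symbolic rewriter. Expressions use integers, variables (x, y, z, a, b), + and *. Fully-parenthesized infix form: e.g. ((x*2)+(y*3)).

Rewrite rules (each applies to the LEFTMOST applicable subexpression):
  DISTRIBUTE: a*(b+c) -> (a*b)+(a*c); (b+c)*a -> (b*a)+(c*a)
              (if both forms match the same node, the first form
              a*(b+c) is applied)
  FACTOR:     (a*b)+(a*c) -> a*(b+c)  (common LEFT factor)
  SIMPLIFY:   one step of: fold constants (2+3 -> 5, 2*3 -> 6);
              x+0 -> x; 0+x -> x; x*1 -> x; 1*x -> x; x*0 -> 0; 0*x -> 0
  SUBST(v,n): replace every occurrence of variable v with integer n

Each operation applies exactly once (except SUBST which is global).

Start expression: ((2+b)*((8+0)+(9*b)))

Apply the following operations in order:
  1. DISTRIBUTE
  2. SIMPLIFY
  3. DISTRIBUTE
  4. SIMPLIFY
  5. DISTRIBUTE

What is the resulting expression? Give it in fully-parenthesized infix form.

Start: ((2+b)*((8+0)+(9*b)))
Apply DISTRIBUTE at root (target: ((2+b)*((8+0)+(9*b)))): ((2+b)*((8+0)+(9*b))) -> (((2+b)*(8+0))+((2+b)*(9*b)))
Apply SIMPLIFY at LR (target: (8+0)): (((2+b)*(8+0))+((2+b)*(9*b))) -> (((2+b)*8)+((2+b)*(9*b)))
Apply DISTRIBUTE at L (target: ((2+b)*8)): (((2+b)*8)+((2+b)*(9*b))) -> (((2*8)+(b*8))+((2+b)*(9*b)))
Apply SIMPLIFY at LL (target: (2*8)): (((2*8)+(b*8))+((2+b)*(9*b))) -> ((16+(b*8))+((2+b)*(9*b)))
Apply DISTRIBUTE at R (target: ((2+b)*(9*b))): ((16+(b*8))+((2+b)*(9*b))) -> ((16+(b*8))+((2*(9*b))+(b*(9*b))))

Answer: ((16+(b*8))+((2*(9*b))+(b*(9*b))))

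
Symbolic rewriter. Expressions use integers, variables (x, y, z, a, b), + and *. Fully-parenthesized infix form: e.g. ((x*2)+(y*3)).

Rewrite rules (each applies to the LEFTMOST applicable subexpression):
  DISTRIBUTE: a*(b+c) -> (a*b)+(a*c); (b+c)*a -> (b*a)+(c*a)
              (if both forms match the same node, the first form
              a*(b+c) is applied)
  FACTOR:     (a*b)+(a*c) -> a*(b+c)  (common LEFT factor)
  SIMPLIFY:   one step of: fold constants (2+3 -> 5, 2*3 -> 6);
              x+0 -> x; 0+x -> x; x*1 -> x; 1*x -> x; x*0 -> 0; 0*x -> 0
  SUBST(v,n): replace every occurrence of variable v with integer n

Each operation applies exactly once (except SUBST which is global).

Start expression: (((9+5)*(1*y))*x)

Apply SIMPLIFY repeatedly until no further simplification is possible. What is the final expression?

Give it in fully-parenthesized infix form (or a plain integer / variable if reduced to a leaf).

Answer: ((14*y)*x)

Derivation:
Start: (((9+5)*(1*y))*x)
Step 1: at LL: (9+5) -> 14; overall: (((9+5)*(1*y))*x) -> ((14*(1*y))*x)
Step 2: at LR: (1*y) -> y; overall: ((14*(1*y))*x) -> ((14*y)*x)
Fixed point: ((14*y)*x)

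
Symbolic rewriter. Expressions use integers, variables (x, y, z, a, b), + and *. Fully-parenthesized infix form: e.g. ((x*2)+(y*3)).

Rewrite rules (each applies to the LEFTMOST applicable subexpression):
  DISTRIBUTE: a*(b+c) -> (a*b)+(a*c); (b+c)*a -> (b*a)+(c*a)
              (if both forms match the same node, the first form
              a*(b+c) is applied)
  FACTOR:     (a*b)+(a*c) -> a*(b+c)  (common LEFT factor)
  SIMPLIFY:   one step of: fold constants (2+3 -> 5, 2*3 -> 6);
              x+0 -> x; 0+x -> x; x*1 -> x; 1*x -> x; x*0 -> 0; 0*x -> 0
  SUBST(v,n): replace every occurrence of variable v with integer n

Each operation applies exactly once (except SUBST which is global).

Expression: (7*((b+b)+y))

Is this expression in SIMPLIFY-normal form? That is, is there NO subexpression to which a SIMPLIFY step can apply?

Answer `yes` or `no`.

Answer: yes

Derivation:
Expression: (7*((b+b)+y))
Scanning for simplifiable subexpressions (pre-order)...
  at root: (7*((b+b)+y)) (not simplifiable)
  at R: ((b+b)+y) (not simplifiable)
  at RL: (b+b) (not simplifiable)
Result: no simplifiable subexpression found -> normal form.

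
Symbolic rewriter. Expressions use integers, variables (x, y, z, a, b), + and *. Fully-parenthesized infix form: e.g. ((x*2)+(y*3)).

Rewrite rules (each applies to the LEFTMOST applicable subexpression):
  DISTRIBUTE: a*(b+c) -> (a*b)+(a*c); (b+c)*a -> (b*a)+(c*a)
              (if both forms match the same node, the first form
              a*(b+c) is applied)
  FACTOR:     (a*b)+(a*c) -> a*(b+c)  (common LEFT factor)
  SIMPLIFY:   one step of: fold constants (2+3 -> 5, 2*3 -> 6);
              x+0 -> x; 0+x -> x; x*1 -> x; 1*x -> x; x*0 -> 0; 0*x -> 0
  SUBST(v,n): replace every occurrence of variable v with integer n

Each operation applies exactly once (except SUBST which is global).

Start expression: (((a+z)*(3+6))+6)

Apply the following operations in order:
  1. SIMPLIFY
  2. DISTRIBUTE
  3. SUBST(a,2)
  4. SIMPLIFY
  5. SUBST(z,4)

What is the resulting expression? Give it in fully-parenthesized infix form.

Start: (((a+z)*(3+6))+6)
Apply SIMPLIFY at LR (target: (3+6)): (((a+z)*(3+6))+6) -> (((a+z)*9)+6)
Apply DISTRIBUTE at L (target: ((a+z)*9)): (((a+z)*9)+6) -> (((a*9)+(z*9))+6)
Apply SUBST(a,2): (((a*9)+(z*9))+6) -> (((2*9)+(z*9))+6)
Apply SIMPLIFY at LL (target: (2*9)): (((2*9)+(z*9))+6) -> ((18+(z*9))+6)
Apply SUBST(z,4): ((18+(z*9))+6) -> ((18+(4*9))+6)

Answer: ((18+(4*9))+6)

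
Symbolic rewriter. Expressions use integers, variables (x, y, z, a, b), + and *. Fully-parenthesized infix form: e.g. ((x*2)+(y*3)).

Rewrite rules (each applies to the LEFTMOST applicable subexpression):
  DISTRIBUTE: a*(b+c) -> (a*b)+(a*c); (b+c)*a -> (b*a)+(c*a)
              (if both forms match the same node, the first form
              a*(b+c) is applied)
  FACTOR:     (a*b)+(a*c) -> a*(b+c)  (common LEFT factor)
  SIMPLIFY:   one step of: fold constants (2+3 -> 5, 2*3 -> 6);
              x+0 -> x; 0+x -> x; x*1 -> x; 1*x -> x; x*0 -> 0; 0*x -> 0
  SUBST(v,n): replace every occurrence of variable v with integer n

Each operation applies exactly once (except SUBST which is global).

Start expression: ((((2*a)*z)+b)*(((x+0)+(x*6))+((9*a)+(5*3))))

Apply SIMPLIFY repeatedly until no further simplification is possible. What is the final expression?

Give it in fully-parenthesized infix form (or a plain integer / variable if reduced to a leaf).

Answer: ((((2*a)*z)+b)*((x+(x*6))+((9*a)+15)))

Derivation:
Start: ((((2*a)*z)+b)*(((x+0)+(x*6))+((9*a)+(5*3))))
Step 1: at RLL: (x+0) -> x; overall: ((((2*a)*z)+b)*(((x+0)+(x*6))+((9*a)+(5*3)))) -> ((((2*a)*z)+b)*((x+(x*6))+((9*a)+(5*3))))
Step 2: at RRR: (5*3) -> 15; overall: ((((2*a)*z)+b)*((x+(x*6))+((9*a)+(5*3)))) -> ((((2*a)*z)+b)*((x+(x*6))+((9*a)+15)))
Fixed point: ((((2*a)*z)+b)*((x+(x*6))+((9*a)+15)))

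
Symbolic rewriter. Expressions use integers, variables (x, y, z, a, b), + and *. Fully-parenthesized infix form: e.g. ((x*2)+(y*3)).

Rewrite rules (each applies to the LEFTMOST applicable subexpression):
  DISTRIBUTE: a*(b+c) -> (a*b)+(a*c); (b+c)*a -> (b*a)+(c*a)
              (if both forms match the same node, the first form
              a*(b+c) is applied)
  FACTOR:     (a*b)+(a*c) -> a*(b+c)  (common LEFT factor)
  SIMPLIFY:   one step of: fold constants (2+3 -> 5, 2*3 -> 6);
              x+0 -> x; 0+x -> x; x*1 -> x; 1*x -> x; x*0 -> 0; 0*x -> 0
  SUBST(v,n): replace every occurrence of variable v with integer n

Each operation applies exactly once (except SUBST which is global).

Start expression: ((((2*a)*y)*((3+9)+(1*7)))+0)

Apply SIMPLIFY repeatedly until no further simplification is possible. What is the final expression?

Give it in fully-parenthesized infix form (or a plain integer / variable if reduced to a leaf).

Answer: (((2*a)*y)*19)

Derivation:
Start: ((((2*a)*y)*((3+9)+(1*7)))+0)
Step 1: at root: ((((2*a)*y)*((3+9)+(1*7)))+0) -> (((2*a)*y)*((3+9)+(1*7))); overall: ((((2*a)*y)*((3+9)+(1*7)))+0) -> (((2*a)*y)*((3+9)+(1*7)))
Step 2: at RL: (3+9) -> 12; overall: (((2*a)*y)*((3+9)+(1*7))) -> (((2*a)*y)*(12+(1*7)))
Step 3: at RR: (1*7) -> 7; overall: (((2*a)*y)*(12+(1*7))) -> (((2*a)*y)*(12+7))
Step 4: at R: (12+7) -> 19; overall: (((2*a)*y)*(12+7)) -> (((2*a)*y)*19)
Fixed point: (((2*a)*y)*19)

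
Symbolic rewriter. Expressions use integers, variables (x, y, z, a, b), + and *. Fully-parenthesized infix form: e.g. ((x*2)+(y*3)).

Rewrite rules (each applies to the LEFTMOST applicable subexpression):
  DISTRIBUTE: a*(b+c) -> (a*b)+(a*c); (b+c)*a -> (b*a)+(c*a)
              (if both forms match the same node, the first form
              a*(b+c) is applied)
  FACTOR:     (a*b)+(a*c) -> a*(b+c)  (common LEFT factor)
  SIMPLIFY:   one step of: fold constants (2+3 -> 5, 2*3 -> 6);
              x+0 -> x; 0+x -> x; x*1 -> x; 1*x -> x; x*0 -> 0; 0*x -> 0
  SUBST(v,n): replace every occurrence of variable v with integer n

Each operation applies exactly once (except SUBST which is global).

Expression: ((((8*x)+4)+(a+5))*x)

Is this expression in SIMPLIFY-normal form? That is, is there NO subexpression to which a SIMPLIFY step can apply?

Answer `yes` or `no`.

Answer: yes

Derivation:
Expression: ((((8*x)+4)+(a+5))*x)
Scanning for simplifiable subexpressions (pre-order)...
  at root: ((((8*x)+4)+(a+5))*x) (not simplifiable)
  at L: (((8*x)+4)+(a+5)) (not simplifiable)
  at LL: ((8*x)+4) (not simplifiable)
  at LLL: (8*x) (not simplifiable)
  at LR: (a+5) (not simplifiable)
Result: no simplifiable subexpression found -> normal form.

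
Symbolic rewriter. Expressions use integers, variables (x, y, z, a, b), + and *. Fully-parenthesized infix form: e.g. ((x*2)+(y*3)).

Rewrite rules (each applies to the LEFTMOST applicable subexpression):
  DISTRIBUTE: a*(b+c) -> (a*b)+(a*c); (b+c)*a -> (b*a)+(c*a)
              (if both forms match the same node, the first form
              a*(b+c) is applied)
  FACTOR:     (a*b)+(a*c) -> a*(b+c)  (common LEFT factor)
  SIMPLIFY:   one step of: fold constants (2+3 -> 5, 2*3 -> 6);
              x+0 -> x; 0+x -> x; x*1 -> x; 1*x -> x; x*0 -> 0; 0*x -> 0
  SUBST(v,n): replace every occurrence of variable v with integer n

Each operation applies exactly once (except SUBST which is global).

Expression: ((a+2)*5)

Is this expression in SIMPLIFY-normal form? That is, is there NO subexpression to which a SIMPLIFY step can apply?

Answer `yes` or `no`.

Expression: ((a+2)*5)
Scanning for simplifiable subexpressions (pre-order)...
  at root: ((a+2)*5) (not simplifiable)
  at L: (a+2) (not simplifiable)
Result: no simplifiable subexpression found -> normal form.

Answer: yes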